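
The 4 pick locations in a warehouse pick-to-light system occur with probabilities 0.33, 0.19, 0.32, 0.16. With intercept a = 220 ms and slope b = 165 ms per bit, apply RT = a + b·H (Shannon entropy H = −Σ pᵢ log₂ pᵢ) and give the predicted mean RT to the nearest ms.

539 ms

H = 0.33·log₂(1/0.33) + 0.19·log₂(1/0.19) + 0.32·log₂(1/0.32) + 0.16·log₂(1/0.16) = 1.9321 bits.
RT = 220 + 165 × 1.9321 = 538.80 ms.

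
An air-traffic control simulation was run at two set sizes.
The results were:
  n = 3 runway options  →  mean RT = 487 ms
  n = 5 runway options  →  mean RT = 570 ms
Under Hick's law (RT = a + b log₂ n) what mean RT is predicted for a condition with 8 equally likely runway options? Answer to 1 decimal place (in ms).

With log₂ n on the abscissa the relation is linear; from the two conditions:
  b = (570 − 487) / (log₂ 5 − log₂ 3) = 83 / (2.3219 − 1.5850) = 112.624 ms/bit
  a = 487 − 112.624 × 1.5850 = 308.495 ms
Then RT(8) = 308.495 + 112.624 × log₂ 8 = 308.495 + 112.624 × 3 ≈ 646.367 ms.

646.4 ms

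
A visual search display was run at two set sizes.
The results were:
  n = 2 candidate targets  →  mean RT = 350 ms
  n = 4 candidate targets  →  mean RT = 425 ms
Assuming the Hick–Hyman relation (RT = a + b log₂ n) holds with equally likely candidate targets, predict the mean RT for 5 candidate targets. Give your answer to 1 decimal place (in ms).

With log₂ n on the abscissa the relation is linear; from the two conditions:
  b = (425 − 350) / (log₂ 4 − log₂ 2) = 75 / (2 − 1) = 75.000 ms/bit
  a = 350 − 75.000 × 1 = 275.000 ms
Then RT(5) = 275.000 + 75.000 × log₂ 5 = 275.000 + 75.000 × 2.3219 ≈ 449.145 ms.

449.1 ms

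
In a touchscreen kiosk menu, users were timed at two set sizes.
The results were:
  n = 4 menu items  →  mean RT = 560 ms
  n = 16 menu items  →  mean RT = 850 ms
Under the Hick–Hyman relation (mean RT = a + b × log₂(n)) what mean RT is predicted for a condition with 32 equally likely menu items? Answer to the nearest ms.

995 ms

Solve the two-equation system in a and b:
  b = (850 − 560) / (log₂ 16 − log₂ 4) = 290 / (4 − 2) = 145 ms/bit
  a = 560 − 145 × 2 = 270 ms
Then RT(32) = 270 + 145 × log₂ 32 = 270 + 145 × 5 ≈ 995.000 ms.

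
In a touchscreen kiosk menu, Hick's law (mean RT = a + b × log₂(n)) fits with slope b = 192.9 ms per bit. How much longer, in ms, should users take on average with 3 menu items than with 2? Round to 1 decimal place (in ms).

The intercept a cancels: ΔRT = b·(log₂ n₂ − log₂ n₁) = b·log₂(n₂/n₁).
log₂(3) − log₂(2) = 1.5850 − 1 = 0.5850.
ΔRT = 192.9 × 0.5850 = 112.839 ms.

112.8 ms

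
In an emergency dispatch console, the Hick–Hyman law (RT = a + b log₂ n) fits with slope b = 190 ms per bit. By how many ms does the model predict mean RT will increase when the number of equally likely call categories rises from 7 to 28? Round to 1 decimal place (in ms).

The intercept a cancels: ΔRT = b·(log₂ n₂ − log₂ n₁) = b·log₂(n₂/n₁).
log₂(28) − log₂(7) = log₂(28/7) = log₂(4) = 2.
ΔRT = 190 × 2.0000 = 380.000 ms.

380.0 ms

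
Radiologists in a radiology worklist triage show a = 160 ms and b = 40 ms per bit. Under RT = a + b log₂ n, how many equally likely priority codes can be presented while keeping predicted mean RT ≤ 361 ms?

32

Information budget: (361 − 160)/40 = 5.0250 bits, so n ≤ 2^5.0250 = 32.559 → at most 32.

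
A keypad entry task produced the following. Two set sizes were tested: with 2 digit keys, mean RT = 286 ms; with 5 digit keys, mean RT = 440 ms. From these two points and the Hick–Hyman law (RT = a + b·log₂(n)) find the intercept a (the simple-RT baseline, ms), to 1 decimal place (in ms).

169.5 ms

b = (RT₂ − RT₁)/(log₂ n₂ − log₂ n₁) = (440 − 286)/(2.3219 − 1) = 116.497 ms/bit.
Intercept: a = 286 − 116.497·log₂(2) = 169.503 ms.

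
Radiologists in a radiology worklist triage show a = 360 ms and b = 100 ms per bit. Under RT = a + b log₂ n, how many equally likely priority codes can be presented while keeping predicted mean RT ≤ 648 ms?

7

100·log₂ n ≤ 648 − 360 = 288, giving log₂ n ≤ 2.8800 and n ≤ 7.362. The largest whole number is 7.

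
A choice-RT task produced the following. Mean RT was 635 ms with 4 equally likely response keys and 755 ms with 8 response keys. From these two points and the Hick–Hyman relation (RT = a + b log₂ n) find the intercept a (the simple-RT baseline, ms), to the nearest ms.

Slope: b = (755 − 635) / (log₂ 8 − log₂ 4) = 120/1.0000 = 120 ms/bit.
a = RT₁ − b·log₂ n₁ = 635 − 120 × 2 = 395.000 ms.

395 ms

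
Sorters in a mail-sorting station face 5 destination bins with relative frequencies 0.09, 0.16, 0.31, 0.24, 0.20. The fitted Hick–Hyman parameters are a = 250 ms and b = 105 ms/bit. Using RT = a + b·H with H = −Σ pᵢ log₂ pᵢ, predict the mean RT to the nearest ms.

483 ms

Entropy contributions −pᵢ log₂ pᵢ: 0.3127, 0.4230, 0.5238, 0.4941, 0.4644; sum H = 2.2180 bits.
RT = a + bH = 250 + 105·2.2180 = 482.89 ms.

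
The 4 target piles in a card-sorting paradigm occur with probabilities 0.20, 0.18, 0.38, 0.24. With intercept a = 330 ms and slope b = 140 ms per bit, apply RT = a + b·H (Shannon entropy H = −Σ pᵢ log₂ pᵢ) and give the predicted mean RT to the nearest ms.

Entropy contributions −pᵢ log₂ pᵢ: 0.4644, 0.4453, 0.5305, 0.4941; sum H = 1.9343 bits.
RT = a + bH = 330 + 140·1.9343 = 600.80 ms.

601 ms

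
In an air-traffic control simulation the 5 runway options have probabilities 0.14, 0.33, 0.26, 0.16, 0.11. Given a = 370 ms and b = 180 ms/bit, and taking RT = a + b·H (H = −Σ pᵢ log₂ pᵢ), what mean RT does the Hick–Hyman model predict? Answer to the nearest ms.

H = 0.14·log₂(1/0.14) + 0.33·log₂(1/0.33) + 0.26·log₂(1/0.26) + 0.16·log₂(1/0.16) + 0.11·log₂(1/0.11) = 2.2035 bits.
RT = 370 + 180 × 2.2035 = 766.63 ms.

767 ms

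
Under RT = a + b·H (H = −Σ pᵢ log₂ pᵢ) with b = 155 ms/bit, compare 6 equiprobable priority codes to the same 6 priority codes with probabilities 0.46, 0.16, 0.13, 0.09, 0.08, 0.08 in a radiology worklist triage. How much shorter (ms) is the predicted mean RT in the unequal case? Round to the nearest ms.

57 ms

Equiprobable entropy H₀ = log₂ 6 = 2.5850 bits.
Skewed entropy H = −Σ pᵢ log₂ pᵢ = 2.2167 bits.
ΔRT = b·(H₀ − H) = 155 × 0.3683 = 57.09 ms.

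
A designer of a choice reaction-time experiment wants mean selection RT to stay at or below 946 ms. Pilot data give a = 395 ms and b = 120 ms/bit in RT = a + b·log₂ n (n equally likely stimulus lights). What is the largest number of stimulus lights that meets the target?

Information budget: (946 − 395)/120 = 4.5917 bits, so n ≤ 2^4.5917 = 24.112 → at most 24.

24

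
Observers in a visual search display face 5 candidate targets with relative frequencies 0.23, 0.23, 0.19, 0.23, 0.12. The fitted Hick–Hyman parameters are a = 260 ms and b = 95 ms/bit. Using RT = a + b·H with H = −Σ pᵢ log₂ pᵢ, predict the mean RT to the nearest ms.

Entropy contributions −pᵢ log₂ pᵢ: 0.4877, 0.4877, 0.4552, 0.4877, 0.3671; sum H = 2.2853 bits.
RT = a + bH = 260 + 95·2.2853 = 477.10 ms.

477 ms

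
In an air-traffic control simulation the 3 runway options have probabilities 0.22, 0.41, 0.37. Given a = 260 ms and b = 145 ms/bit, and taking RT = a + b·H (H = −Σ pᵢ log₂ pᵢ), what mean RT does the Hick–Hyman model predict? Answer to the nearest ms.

483 ms

Entropy contributions −pᵢ log₂ pᵢ: 0.4806, 0.5274, 0.5307; sum H = 1.5387 bits.
RT = a + bH = 260 + 145·1.5387 = 483.11 ms.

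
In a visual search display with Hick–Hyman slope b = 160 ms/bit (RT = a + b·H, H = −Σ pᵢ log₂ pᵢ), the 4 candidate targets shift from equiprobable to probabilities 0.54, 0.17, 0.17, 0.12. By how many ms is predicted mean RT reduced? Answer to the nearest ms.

The RT saving is b·ΔH. Equiprobable H₀ = log₂(4) = 2.0000 bits; with the given probabilities H = 1.7163 bits.
b·(H₀ − H) = 160 × (2.0000 − 1.7163) = 45.39 ms.

45 ms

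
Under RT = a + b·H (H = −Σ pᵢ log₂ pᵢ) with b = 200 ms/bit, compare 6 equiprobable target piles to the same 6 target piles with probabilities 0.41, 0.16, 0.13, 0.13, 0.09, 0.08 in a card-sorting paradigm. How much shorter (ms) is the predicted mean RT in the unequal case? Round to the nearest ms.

53 ms

The RT saving is b·ΔH. Equiprobable H₀ = log₂(6) = 2.5850 bits; with the given probabilities H = 2.3199 bits.
b·(H₀ − H) = 200 × (2.5850 − 2.3199) = 53.02 ms.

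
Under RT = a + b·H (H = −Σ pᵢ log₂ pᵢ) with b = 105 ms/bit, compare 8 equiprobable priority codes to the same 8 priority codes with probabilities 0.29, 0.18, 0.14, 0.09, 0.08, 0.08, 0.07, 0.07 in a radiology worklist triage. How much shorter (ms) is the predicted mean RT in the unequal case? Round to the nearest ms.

The RT saving is b·ΔH. Equiprobable H₀ = log₂(8) = 3.0000 bits; with the given probabilities H = 2.7931 bits.
b·(H₀ − H) = 105 × (3.0000 − 2.7931) = 21.72 ms.

22 ms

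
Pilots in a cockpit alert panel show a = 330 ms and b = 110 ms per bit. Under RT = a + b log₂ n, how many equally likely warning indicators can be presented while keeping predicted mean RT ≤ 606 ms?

5

Information budget: (606 − 330)/110 = 2.5091 bits, so n ≤ 2^2.5091 = 5.693 → at most 5.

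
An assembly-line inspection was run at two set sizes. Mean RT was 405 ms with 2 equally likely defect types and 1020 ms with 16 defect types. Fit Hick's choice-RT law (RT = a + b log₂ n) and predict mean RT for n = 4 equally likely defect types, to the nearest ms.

610 ms

Solve the two-equation system in a and b:
  b = (1020 − 405) / (log₂ 16 − log₂ 2) = 615 / (4 − 1) = 205 ms/bit
  a = 405 − 205 × 1 = 200 ms
Then RT(4) = 200 + 205 × log₂ 4 = 200 + 205 × 2 ≈ 610.000 ms.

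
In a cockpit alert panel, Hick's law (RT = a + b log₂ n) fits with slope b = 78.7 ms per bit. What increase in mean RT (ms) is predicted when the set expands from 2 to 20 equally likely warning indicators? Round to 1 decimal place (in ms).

The intercept a cancels: ΔRT = b·(log₂ n₂ − log₂ n₁) = b·log₂(n₂/n₁).
log₂(20) − log₂(2) = 4.3219 − 1 = 3.3219.
ΔRT = 78.7 × 3.3219 = 261.436 ms.

261.4 ms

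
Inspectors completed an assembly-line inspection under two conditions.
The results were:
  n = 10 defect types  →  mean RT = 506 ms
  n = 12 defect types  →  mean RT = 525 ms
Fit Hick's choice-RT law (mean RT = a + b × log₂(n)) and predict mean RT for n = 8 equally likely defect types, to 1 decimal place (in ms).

Fit slope and intercept:
  b = (525 − 506) / (log₂ 12 − log₂ 10) = 19 / (3.5850 − 3.3219) = 72.234 ms/bit
  a = 506 − 72.234 × 3.3219 = 266.044 ms
Then RT(8) = 266.044 + 72.234 × log₂ 8 = 266.044 + 72.234 × 3 ≈ 482.746 ms.

482.7 ms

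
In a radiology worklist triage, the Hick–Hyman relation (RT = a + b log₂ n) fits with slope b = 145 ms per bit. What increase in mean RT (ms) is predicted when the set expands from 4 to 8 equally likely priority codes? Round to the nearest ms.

145 ms

The intercept a cancels: ΔRT = b·(log₂ n₂ − log₂ n₁) = b·log₂(n₂/n₁).
log₂(8) − log₂(4) = log₂(8/4) = log₂(2) = 1.
ΔRT = 145 × 1.0000 = 145.000 ms.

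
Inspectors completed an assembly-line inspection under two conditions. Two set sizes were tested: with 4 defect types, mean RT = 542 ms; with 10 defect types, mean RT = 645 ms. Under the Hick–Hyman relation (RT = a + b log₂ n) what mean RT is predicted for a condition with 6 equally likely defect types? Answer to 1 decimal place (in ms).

587.6 ms

Fit slope and intercept:
  b = (645 − 542) / (log₂ 10 − log₂ 4) = 103 / (3.3219 − 2) = 77.916 ms/bit
  a = 542 − 77.916 × 2 = 386.167 ms
Then RT(6) = 386.167 + 77.916 × log₂ 6 = 386.167 + 77.916 × 2.5850 ≈ 587.578 ms.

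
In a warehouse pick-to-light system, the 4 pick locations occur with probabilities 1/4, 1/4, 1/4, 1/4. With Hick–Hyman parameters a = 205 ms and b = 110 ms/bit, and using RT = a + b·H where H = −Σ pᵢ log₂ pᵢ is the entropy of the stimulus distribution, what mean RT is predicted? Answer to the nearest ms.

425 ms

H = −Σ pᵢ log₂ pᵢ = 0.25·2 + 0.25·2 + 0.25·2 + 0.25·2 = 2.000 bits.
RT = 205 + 110 × 2.000 = 425.00 ms.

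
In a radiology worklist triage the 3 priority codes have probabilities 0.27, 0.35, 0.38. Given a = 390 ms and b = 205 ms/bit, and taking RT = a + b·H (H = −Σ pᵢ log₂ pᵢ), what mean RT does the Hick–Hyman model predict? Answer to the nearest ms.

H = 0.27·log₂(1/0.27) + 0.35·log₂(1/0.35) + 0.38·log₂(1/0.38) = 1.5706 bits.
RT = 390 + 205 × 1.5706 = 711.97 ms.

712 ms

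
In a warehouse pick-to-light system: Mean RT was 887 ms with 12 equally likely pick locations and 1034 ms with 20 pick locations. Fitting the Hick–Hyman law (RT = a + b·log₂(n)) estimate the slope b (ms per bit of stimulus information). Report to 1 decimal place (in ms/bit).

199.5 ms/bit

The slope on a log₂ axis is (1034 − 887) / (4.3219 − 3.5850) = 199.467 ms/bit.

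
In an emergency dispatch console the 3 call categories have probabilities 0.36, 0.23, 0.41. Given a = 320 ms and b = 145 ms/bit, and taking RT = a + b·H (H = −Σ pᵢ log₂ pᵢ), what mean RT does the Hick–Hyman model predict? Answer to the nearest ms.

544 ms

H = 0.36·log₂(1/0.36) + 0.23·log₂(1/0.23) + 0.41·log₂(1/0.41) = 1.5457 bits.
RT = 320 + 145 × 1.5457 = 544.12 ms.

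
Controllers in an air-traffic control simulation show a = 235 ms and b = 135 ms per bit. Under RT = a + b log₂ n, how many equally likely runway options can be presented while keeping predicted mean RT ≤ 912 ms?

32

Set 235 + 135·log₂ n ≤ 912 → log₂ n ≤ (912 − 235)/135 = 5.0148.
So n ≤ 2^5.0148 = 32.330; the largest integer n is 32.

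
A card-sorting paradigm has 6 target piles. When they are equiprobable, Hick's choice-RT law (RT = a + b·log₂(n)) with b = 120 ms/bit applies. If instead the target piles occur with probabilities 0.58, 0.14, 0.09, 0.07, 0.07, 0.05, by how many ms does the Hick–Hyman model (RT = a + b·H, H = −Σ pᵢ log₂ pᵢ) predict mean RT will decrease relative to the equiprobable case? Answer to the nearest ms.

The RT saving is b·ΔH. Equiprobable H₀ = log₂(6) = 2.5850 bits; with the given probabilities H = 1.9188 bits.
b·(H₀ − H) = 120 × (2.5850 − 1.9188) = 79.94 ms.

80 ms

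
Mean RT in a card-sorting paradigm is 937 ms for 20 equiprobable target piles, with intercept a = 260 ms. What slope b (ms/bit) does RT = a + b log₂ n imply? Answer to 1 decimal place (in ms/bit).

156.6 ms/bit

log₂(20) = 4.3219 bits.
b = (RT − a)/log₂ n = (937 − 260) / 4.3219 = 156.643 ms/bit.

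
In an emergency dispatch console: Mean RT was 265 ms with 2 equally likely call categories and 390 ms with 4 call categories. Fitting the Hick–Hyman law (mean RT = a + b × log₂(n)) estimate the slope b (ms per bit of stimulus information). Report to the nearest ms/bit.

125 ms/bit

b = (RT₂ − RT₁)/(log₂ n₂ − log₂ n₁) = (390 − 265)/(2 − 1) = 125 ms/bit.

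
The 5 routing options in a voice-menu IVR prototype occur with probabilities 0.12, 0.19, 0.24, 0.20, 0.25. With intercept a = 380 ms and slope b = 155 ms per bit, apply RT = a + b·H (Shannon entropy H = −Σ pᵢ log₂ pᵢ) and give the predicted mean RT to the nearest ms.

Entropy contributions −pᵢ log₂ pᵢ: 0.3671, 0.4552, 0.4941, 0.4644, 0.5000; sum H = 2.2808 bits.
RT = a + bH = 380 + 155·2.2808 = 733.53 ms.

734 ms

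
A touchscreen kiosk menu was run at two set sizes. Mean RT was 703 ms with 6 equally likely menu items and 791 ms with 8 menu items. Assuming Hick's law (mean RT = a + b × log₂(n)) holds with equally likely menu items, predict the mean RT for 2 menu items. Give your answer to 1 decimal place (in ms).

RT is linear in log₂ n, so two points fix the line:
  b = (791 − 703) / (log₂ 8 − log₂ 6) = 88 / (3 − 2.5850) = 212.029 ms/bit
  a = 703 − 212.029 × 2.5850 = 154.913 ms
Then RT(2) = 154.913 + 212.029 × log₂ 2 = 154.913 + 212.029 × 1 ≈ 366.942 ms.

366.9 ms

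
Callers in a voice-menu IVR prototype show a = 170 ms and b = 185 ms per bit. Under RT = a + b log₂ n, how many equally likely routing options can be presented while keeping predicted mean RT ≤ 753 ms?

Set 170 + 185·log₂ n ≤ 753 → log₂ n ≤ (753 − 170)/185 = 3.1514.
So n ≤ 2^3.1514 = 8.885; the largest integer n is 8.

8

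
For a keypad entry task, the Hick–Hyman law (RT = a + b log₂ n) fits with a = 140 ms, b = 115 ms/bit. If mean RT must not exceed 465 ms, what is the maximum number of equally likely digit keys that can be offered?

7

115·log₂ n ≤ 465 − 140 = 325, giving log₂ n ≤ 2.8261 and n ≤ 7.091. The largest whole number is 7.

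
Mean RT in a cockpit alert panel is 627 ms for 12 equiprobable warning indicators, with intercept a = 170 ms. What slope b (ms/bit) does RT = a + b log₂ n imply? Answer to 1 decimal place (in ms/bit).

127.5 ms/bit

log₂(12) = 3.5850 bits.
b = (RT − a)/log₂ n = (627 − 170) / 3.5850 = 127.477 ms/bit.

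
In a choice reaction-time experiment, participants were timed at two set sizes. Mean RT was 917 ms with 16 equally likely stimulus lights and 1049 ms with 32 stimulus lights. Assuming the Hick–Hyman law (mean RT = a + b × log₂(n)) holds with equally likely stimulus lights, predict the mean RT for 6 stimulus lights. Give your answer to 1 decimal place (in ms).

730.2 ms

Fit slope and intercept:
  b = (1049 − 917) / (log₂ 32 − log₂ 16) = 132 / (5 − 4) = 132.000 ms/bit
  a = 917 − 132.000 × 4 = 389.000 ms
Then RT(6) = 389.000 + 132.000 × log₂ 6 = 389.000 + 132.000 × 2.5850 ≈ 730.215 ms.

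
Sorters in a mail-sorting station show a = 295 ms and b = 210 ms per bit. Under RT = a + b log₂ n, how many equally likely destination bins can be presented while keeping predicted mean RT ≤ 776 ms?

Set 295 + 210·log₂ n ≤ 776 → log₂ n ≤ (776 − 295)/210 = 2.2905.
So n ≤ 2^2.2905 = 4.892; the largest integer n is 4.

4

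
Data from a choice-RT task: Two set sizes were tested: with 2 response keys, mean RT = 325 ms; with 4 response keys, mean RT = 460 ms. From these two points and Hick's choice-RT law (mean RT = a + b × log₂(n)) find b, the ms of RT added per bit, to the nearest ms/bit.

135 ms/bit

Slope: b = (460 − 325) / (log₂ 4 − log₂ 2) = 135/1.0000 = 135 ms/bit.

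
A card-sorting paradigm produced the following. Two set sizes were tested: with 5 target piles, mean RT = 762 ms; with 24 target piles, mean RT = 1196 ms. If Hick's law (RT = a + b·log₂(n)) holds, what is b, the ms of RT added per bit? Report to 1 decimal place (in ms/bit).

191.8 ms/bit

Slope: b = (1196 − 762) / (log₂ 24 − log₂ 5) = 434/2.2630 = 191.778 ms/bit.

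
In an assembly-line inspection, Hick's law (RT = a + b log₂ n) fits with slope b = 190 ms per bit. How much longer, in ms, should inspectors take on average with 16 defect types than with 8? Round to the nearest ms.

190 ms

The intercept a cancels: ΔRT = b·(log₂ n₂ − log₂ n₁) = b·log₂(n₂/n₁).
log₂(16) − log₂(8) = log₂(16/8) = log₂(2) = 1.
ΔRT = 190 × 1.0000 = 190.000 ms.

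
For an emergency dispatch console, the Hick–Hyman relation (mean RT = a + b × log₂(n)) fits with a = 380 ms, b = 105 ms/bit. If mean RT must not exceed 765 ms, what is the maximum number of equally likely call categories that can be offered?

12

105·log₂ n ≤ 765 − 380 = 385, giving log₂ n ≤ 3.6667 and n ≤ 12.699. The largest whole number is 12.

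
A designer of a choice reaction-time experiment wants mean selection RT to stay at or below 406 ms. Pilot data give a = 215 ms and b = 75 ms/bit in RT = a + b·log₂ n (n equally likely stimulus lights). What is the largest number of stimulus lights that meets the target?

5

75·log₂ n ≤ 406 − 215 = 191, giving log₂ n ≤ 2.5467 and n ≤ 5.843. The largest whole number is 5.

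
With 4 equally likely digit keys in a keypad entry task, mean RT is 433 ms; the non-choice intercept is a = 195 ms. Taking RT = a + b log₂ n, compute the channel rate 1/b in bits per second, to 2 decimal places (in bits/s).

Choice component = 433 − 195 = 238 ms over log₂(4) = 2 bits.
b = 238 / 2 = 119.000 ms/bit, so 1/b = 8.403 bits/s.

8.40 bits/s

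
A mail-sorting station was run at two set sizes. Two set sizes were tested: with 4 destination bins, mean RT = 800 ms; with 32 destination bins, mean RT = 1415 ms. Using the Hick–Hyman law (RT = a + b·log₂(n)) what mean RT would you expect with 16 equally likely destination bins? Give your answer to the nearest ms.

RT is linear in log₂ n, so two points fix the line:
  b = (1415 − 800) / (log₂ 32 − log₂ 4) = 615 / (5 − 2) = 205 ms/bit
  a = 800 − 205 × 2 = 390 ms
Then RT(16) = 390 + 205 × log₂ 16 = 390 + 205 × 4 ≈ 1210.000 ms.

1210 ms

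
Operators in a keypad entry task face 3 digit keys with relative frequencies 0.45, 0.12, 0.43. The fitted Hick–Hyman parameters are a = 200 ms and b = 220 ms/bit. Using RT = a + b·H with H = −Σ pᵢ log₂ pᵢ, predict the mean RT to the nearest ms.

510 ms

H = 0.45·log₂(1/0.45) + 0.12·log₂(1/0.12) + 0.43·log₂(1/0.43) = 1.4090 bits.
RT = 200 + 220 × 1.4090 = 509.99 ms.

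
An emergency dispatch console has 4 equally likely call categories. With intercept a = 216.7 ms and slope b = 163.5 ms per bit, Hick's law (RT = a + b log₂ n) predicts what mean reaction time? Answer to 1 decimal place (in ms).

543.7 ms

log₂(4) = 2 bits, so RT = 216.7 + 163.5 × 2 ≈ 543.700 ms.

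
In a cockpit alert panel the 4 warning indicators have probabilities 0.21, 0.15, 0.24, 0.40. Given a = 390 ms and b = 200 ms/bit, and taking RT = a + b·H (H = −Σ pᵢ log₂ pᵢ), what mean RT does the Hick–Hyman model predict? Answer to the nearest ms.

Entropy contributions −pᵢ log₂ pᵢ: 0.4728, 0.4105, 0.4941, 0.5288; sum H = 1.9063 bits.
RT = a + bH = 390 + 200·1.9063 = 771.25 ms.

771 ms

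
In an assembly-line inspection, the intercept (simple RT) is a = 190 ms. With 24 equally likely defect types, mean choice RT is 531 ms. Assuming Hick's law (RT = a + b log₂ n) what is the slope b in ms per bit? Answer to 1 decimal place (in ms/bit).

74.4 ms/bit

log₂(24) = 4.5850 bits.
b = (RT − a)/log₂ n = (531 − 190) / 4.5850 = 74.374 ms/bit.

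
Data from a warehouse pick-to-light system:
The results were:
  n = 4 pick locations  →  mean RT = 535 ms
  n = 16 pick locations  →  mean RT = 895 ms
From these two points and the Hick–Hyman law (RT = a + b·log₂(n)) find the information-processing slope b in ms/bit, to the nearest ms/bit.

The slope on a log₂ axis is (895 − 535) / (4 − 2) = 180 ms/bit.

180 ms/bit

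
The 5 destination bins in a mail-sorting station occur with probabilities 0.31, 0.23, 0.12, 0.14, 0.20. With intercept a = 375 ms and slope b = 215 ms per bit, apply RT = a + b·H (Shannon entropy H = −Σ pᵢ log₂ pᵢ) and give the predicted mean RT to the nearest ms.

Entropy contributions −pᵢ log₂ pᵢ: 0.5238, 0.4877, 0.3671, 0.3971, 0.4644; sum H = 2.2400 bits.
RT = a + bH = 375 + 215·2.2400 = 856.61 ms.

857 ms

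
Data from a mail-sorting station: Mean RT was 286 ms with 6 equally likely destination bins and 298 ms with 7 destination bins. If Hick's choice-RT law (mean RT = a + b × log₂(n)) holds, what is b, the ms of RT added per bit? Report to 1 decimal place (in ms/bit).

b = (RT₂ − RT₁)/(log₂ n₂ − log₂ n₁) = (298 − 286)/(2.8074 − 2.5850) = 53.959 ms/bit.

54.0 ms/bit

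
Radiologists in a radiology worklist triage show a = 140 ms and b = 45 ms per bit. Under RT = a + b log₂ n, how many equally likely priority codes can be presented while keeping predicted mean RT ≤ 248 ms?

5

Set 140 + 45·log₂ n ≤ 248 → log₂ n ≤ (248 − 140)/45 = 2.4000.
So n ≤ 2^2.4000 = 5.278; the largest integer n is 5.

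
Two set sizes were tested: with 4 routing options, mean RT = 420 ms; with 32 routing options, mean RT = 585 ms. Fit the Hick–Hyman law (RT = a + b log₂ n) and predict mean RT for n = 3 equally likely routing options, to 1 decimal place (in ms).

RT is linear in log₂ n, so two points fix the line:
  b = (585 − 420) / (log₂ 32 − log₂ 4) = 165 / (5 − 2) = 55.000 ms/bit
  a = 420 − 55.000 × 2 = 310.000 ms
Then RT(3) = 310.000 + 55.000 × log₂ 3 = 310.000 + 55.000 × 1.5850 ≈ 397.173 ms.

397.2 ms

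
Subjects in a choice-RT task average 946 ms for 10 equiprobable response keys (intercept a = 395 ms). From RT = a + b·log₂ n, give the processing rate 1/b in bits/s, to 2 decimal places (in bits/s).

Choice component = 946 − 395 = 551 ms over log₂(10) = 3.3219 bits.
b = 551 / 3.3219 = 165.868 ms/bit, so 1/b = 6.029 bits/s.

6.03 bits/s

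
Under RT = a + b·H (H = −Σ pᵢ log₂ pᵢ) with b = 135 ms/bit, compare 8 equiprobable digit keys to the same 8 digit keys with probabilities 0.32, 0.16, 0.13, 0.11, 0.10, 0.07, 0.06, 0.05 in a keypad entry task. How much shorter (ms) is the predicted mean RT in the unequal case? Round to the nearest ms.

The RT saving is b·ΔH. Equiprobable H₀ = log₂(8) = 3.0000 bits; with the given probabilities H = 2.7424 bits.
b·(H₀ − H) = 135 × (3.0000 − 2.7424) = 34.78 ms.

35 ms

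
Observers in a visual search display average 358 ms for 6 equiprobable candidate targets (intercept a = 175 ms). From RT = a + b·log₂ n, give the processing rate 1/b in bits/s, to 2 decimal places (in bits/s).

14.13 bits/s

b = (358 − 175)/log₂ 6 = 183/2.5850 = 70.794 ms per bit = 0.07079 s/bit; the reciprocal is 14.125 bits/s.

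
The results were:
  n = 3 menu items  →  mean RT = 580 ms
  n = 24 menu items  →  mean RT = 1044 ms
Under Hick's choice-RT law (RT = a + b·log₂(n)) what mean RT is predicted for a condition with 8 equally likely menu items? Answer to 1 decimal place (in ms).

Solve the two-equation system in a and b:
  b = (1044 − 580) / (log₂ 24 − log₂ 3) = 464 / (4.5850 − 1.5850) = 154.667 ms/bit
  a = 580 − 154.667 × 1.5850 = 334.859 ms
Then RT(8) = 334.859 + 154.667 × log₂ 8 = 334.859 + 154.667 × 3 ≈ 798.859 ms.

798.9 ms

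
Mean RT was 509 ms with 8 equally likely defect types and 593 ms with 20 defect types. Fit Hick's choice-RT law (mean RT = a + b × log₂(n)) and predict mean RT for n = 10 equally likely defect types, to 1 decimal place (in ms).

RT is linear in log₂ n, so two points fix the line:
  b = (593 − 509) / (log₂ 20 − log₂ 8) = 84 / (4.3219 − 3) = 63.544 ms/bit
  a = 509 − 63.544 × 3 = 318.369 ms
Then RT(10) = 318.369 + 63.544 × log₂ 10 = 318.369 + 63.544 × 3.3219 ≈ 529.456 ms.

529.5 ms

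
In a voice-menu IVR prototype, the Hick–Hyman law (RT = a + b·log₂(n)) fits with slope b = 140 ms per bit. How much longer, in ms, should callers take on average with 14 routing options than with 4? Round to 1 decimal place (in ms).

Only the slope matters, since a is common to both: ΔRT = b·log₂(n₂/n₁).
log₂(14) − log₂(4) = 3.8074 − 2 = 1.8074.
ΔRT = 140 × 1.8074 = 253.030 ms.

253.0 ms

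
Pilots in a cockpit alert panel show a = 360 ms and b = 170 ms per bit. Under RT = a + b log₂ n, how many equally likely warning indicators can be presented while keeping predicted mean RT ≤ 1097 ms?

20

170·log₂ n ≤ 1097 − 360 = 737, giving log₂ n ≤ 4.3353 and n ≤ 20.186. The largest whole number is 20.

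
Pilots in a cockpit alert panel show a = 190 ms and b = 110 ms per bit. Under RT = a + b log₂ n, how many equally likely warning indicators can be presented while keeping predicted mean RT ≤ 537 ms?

8

Information budget: (537 − 190)/110 = 3.1545 bits, so n ≤ 2^3.1545 = 8.905 → at most 8.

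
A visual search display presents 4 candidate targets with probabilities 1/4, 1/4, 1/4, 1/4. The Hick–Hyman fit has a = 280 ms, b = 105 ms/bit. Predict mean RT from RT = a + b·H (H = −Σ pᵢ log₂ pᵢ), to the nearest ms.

Each term −pᵢ log₂ pᵢ: 0.25·2 + 0.25·2 + 0.25·2 + 0.25·2; summed, H = 2.000 bits.
Mean RT = a + bH = 280 + 105·2.000 = 490.00 ms.

490 ms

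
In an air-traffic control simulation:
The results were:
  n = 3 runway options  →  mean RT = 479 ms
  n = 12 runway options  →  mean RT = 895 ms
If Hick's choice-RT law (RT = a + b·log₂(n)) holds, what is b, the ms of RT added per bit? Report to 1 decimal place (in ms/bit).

b = (RT₂ − RT₁)/(log₂ n₂ − log₂ n₁) = (895 − 479)/(3.5850 − 1.5850) = 208.000 ms/bit.

208.0 ms/bit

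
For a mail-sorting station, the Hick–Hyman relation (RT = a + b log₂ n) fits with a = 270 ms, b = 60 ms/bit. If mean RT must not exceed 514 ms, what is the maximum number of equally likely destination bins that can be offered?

16

60·log₂ n ≤ 514 − 270 = 244, giving log₂ n ≤ 4.0667 and n ≤ 16.757. The largest whole number is 16.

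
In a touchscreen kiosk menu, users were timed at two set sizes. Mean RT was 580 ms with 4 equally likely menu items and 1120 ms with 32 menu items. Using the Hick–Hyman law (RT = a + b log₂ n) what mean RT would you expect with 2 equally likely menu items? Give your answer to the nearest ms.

Fit slope and intercept:
  b = (1120 − 580) / (log₂ 32 − log₂ 4) = 540 / (5 − 2) = 180 ms/bit
  a = 580 − 180 × 2 = 220 ms
Then RT(2) = 220 + 180 × log₂ 2 = 220 + 180 × 1 ≈ 400.000 ms.

400 ms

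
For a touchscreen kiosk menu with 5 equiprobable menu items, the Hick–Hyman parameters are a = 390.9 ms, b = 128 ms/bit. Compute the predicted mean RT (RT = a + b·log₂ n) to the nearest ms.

log₂(5) = 2.3219 bits, so RT = 390.9 + 128 × 2.3219 ≈ 688.107 ms.

688 ms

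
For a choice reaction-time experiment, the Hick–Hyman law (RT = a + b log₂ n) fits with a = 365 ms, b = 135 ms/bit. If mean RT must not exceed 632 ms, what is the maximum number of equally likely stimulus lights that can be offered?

3

Set 365 + 135·log₂ n ≤ 632 → log₂ n ≤ (632 − 365)/135 = 1.9778.
So n ≤ 2^1.9778 = 3.939; the largest integer n is 3.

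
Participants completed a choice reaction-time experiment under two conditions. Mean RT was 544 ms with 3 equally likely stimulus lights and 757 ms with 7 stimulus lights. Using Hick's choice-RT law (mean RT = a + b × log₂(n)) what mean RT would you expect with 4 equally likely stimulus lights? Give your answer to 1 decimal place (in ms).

616.3 ms

With log₂ n on the abscissa the relation is linear; from the two conditions:
  b = (757 − 544) / (log₂ 7 − log₂ 3) = 213 / (2.8074 − 1.5850) = 174.248 ms/bit
  a = 544 − 174.248 × 1.5850 = 267.823 ms
Then RT(4) = 267.823 + 174.248 × log₂ 4 = 267.823 + 174.248 × 2 ≈ 616.320 ms.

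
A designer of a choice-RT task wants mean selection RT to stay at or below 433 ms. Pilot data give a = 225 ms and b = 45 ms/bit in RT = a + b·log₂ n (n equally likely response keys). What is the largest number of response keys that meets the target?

24

Set 225 + 45·log₂ n ≤ 433 → log₂ n ≤ (433 − 225)/45 = 4.6222.
So n ≤ 2^4.6222 = 24.628; the largest integer n is 24.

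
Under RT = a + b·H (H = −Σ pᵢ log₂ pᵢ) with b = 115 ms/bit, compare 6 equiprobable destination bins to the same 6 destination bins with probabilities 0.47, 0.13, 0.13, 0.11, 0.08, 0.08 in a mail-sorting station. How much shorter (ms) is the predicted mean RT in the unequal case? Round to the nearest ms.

43 ms

The RT saving is b·ΔH. Equiprobable H₀ = log₂(6) = 2.5850 bits; with the given probabilities H = 2.2105 bits.
b·(H₀ − H) = 115 × (2.5850 − 2.2105) = 43.06 ms.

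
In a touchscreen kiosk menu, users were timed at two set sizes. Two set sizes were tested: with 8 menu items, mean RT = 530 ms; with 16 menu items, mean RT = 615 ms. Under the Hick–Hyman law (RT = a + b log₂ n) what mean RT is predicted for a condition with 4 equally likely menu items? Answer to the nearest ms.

RT is linear in log₂ n, so two points fix the line:
  b = (615 − 530) / (log₂ 16 − log₂ 8) = 85 / (4 − 3) = 85 ms/bit
  a = 530 − 85 × 3 = 275 ms
Then RT(4) = 275 + 85 × log₂ 4 = 275 + 85 × 2 ≈ 445.000 ms.

445 ms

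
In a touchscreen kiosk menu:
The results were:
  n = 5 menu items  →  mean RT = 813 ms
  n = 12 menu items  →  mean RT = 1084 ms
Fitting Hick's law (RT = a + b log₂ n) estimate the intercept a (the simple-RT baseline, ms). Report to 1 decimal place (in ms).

314.8 ms

Slope: b = (1084 − 813) / (log₂ 12 − log₂ 5) = 271/1.2630 = 214.563 ms/bit.
Intercept: a = 813 − 214.563·log₂(5) = 314.801 ms.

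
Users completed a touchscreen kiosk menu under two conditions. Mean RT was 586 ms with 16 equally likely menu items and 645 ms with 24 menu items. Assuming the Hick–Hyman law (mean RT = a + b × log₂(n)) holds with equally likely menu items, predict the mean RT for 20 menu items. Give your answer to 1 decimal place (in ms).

With log₂ n on the abscissa the relation is linear; from the two conditions:
  b = (645 − 586) / (log₂ 24 − log₂ 16) = 59 / (4.5850 − 4) = 100.861 ms/bit
  a = 586 − 100.861 × 4 = 182.555 ms
Then RT(20) = 182.555 + 100.861 × log₂ 20 = 182.555 + 100.861 × 4.3219 ≈ 618.470 ms.

618.5 ms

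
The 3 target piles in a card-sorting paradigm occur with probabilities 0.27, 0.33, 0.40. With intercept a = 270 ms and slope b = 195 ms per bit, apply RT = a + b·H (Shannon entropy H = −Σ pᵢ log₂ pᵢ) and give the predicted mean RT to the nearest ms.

575 ms

H = 0.27·log₂(1/0.27) + 0.33·log₂(1/0.33) + 0.40·log₂(1/0.40) = 1.5666 bits.
RT = 270 + 195 × 1.5666 = 575.49 ms.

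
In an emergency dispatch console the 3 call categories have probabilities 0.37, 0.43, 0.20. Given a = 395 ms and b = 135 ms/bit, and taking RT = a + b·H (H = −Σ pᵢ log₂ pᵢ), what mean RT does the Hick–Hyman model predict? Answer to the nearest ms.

600 ms

H = 0.37·log₂(1/0.37) + 0.43·log₂(1/0.43) + 0.20·log₂(1/0.20) = 1.5187 bits.
RT = 395 + 135 × 1.5187 = 600.02 ms.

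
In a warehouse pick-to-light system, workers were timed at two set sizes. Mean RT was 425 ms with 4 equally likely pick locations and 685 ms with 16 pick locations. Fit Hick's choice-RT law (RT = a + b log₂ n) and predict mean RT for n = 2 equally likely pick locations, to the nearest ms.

With log₂ n on the abscissa the relation is linear; from the two conditions:
  b = (685 − 425) / (log₂ 16 − log₂ 4) = 260 / (4 − 2) = 130 ms/bit
  a = 425 − 130 × 2 = 165 ms
Then RT(2) = 165 + 130 × log₂ 2 = 165 + 130 × 1 ≈ 295.000 ms.

295 ms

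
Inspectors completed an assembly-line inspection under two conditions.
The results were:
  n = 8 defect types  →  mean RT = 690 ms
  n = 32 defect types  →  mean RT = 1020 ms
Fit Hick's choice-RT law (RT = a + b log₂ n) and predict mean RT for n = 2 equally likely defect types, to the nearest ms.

With log₂ n on the abscissa the relation is linear; from the two conditions:
  b = (1020 − 690) / (log₂ 32 − log₂ 8) = 330 / (5 − 3) = 165 ms/bit
  a = 690 − 165 × 3 = 195 ms
Then RT(2) = 195 + 165 × log₂ 2 = 195 + 165 × 1 ≈ 360.000 ms.

360 ms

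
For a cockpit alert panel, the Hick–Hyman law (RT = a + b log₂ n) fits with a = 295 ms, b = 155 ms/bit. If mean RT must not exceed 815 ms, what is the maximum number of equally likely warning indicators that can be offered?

10

Set 295 + 155·log₂ n ≤ 815 → log₂ n ≤ (815 − 295)/155 = 3.3548.
So n ≤ 2^3.3548 = 10.231; the largest integer n is 10.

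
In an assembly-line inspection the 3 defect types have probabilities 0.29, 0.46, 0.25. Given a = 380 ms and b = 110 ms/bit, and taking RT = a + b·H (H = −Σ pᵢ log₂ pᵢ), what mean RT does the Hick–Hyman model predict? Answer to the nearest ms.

Entropy contributions −pᵢ log₂ pᵢ: 0.5179, 0.5153, 0.5000; sum H = 1.5332 bits.
RT = a + bH = 380 + 110·1.5332 = 548.66 ms.

549 ms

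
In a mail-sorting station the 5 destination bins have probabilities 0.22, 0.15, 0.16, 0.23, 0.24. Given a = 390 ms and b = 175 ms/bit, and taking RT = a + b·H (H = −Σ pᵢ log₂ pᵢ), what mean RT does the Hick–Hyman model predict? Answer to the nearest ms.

Entropy contributions −pᵢ log₂ pᵢ: 0.4806, 0.4105, 0.4230, 0.4877, 0.4941; sum H = 2.2959 bits.
RT = a + bH = 390 + 175·2.2959 = 791.79 ms.

792 ms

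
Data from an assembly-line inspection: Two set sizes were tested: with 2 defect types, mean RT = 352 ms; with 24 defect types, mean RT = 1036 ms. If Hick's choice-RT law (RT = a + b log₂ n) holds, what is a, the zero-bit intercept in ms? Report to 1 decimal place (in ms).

b = (RT₂ − RT₁)/(log₂ n₂ − log₂ n₁) = (1036 − 352)/(4.5850 − 1) = 190.797 ms/bit.
Intercept: a = 352 − 190.797·log₂(2) = 161.203 ms.

161.2 ms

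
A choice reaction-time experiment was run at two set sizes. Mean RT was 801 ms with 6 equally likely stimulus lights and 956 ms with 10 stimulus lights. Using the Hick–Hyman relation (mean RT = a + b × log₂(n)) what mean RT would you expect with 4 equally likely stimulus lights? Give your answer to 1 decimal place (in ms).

678.0 ms

Solve the two-equation system in a and b:
  b = (956 − 801) / (log₂ 10 − log₂ 6) = 155 / (3.3219 − 2.5850) = 210.322 ms/bit
  a = 801 − 210.322 × 2.5850 = 257.326 ms
Then RT(4) = 257.326 + 210.322 × log₂ 4 = 257.326 + 210.322 × 2 ≈ 677.970 ms.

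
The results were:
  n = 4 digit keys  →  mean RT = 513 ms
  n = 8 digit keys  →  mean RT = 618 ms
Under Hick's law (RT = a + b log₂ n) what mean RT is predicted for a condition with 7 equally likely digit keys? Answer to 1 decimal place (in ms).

Fit slope and intercept:
  b = (618 − 513) / (log₂ 8 − log₂ 4) = 105 / (3 − 2) = 105.000 ms/bit
  a = 513 − 105.000 × 2 = 303.000 ms
Then RT(7) = 303.000 + 105.000 × log₂ 7 = 303.000 + 105.000 × 2.8074 ≈ 597.772 ms.

597.8 ms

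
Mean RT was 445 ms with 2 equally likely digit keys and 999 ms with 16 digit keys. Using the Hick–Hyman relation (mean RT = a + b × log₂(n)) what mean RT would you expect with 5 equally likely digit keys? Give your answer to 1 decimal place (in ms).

Fit slope and intercept:
  b = (999 − 445) / (log₂ 16 − log₂ 2) = 554 / (4 − 1) = 184.667 ms/bit
  a = 445 − 184.667 × 1 = 260.333 ms
Then RT(5) = 260.333 + 184.667 × log₂ 5 = 260.333 + 184.667 × 2.3219 ≈ 689.116 ms.

689.1 ms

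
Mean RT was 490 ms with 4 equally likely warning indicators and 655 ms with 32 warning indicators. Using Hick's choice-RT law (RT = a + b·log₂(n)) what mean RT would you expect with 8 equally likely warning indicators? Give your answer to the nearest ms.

Solve the two-equation system in a and b:
  b = (655 − 490) / (log₂ 32 − log₂ 4) = 165 / (5 − 2) = 55 ms/bit
  a = 490 − 55 × 2 = 380 ms
Then RT(8) = 380 + 55 × log₂ 8 = 380 + 55 × 3 ≈ 545.000 ms.

545 ms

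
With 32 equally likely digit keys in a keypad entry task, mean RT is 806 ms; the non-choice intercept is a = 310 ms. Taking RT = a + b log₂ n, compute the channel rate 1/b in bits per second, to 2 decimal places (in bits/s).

10.08 bits/s

b = (806 − 310)/log₂ 32 = 496/5 = 99.200 ms per bit = 0.09920 s/bit; the reciprocal is 10.081 bits/s.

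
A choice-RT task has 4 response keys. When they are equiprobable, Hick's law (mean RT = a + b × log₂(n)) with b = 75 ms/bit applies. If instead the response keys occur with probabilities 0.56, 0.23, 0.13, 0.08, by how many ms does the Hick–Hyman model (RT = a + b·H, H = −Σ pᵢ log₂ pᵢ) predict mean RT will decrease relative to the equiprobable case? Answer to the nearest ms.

28 ms

Equiprobable entropy H₀ = log₂ 4 = 2.0000 bits.
Skewed entropy H = −Σ pᵢ log₂ pᵢ = 1.6303 bits.
ΔRT = b·(H₀ − H) = 75 × 0.3697 = 27.73 ms.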